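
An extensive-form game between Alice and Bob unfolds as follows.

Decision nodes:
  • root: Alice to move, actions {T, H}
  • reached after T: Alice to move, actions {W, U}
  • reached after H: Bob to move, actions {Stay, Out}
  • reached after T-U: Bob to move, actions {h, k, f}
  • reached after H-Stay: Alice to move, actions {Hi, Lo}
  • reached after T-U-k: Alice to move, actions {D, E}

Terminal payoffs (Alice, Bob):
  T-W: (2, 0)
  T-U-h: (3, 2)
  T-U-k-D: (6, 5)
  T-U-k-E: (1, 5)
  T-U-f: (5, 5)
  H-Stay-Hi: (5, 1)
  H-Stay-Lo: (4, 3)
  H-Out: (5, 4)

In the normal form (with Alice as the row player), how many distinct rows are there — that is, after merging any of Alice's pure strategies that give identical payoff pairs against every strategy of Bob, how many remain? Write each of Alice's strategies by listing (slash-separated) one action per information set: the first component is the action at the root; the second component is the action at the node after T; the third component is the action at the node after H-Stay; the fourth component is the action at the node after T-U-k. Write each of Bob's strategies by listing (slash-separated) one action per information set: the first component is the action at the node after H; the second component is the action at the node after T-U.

5

Alice has 16 pure strategies: T/W/Hi/D, T/W/Hi/E, T/W/Lo/D, T/W/Lo/E, T/U/Hi/D, T/U/Hi/E, T/U/Lo/D, T/U/Lo/E, H/W/Hi/D, H/W/Hi/E, H/W/Lo/D, H/W/Lo/E, H/U/Hi/D, H/U/Hi/E, H/U/Lo/D, H/U/Lo/E. Columns: Stay/h, Stay/k, Stay/f, Out/h, Out/k, Out/f.
{T/W/Hi/D, T/W/Hi/E, T/W/Lo/D, T/W/Lo/E} → row (2,0) (2,0) (2,0) (2,0) (2,0) (2,0)
{T/U/Hi/D, T/U/Lo/D} → row (3,2) (6,5) (5,5) (3,2) (6,5) (5,5)
{T/U/Hi/E, T/U/Lo/E} → row (3,2) (1,5) (5,5) (3,2) (1,5) (5,5)
{H/W/Hi/D, H/W/Hi/E, H/U/Hi/D, H/U/Hi/E} → row (5,1) (5,1) (5,1) (5,4) (5,4) (5,4)
{H/W/Lo/D, H/W/Lo/E, H/U/Lo/D, H/U/Lo/E} → row (4,3) (4,3) (4,3) (5,4) (5,4) (5,4)
That's 5 distinct rows out of 16 strategies.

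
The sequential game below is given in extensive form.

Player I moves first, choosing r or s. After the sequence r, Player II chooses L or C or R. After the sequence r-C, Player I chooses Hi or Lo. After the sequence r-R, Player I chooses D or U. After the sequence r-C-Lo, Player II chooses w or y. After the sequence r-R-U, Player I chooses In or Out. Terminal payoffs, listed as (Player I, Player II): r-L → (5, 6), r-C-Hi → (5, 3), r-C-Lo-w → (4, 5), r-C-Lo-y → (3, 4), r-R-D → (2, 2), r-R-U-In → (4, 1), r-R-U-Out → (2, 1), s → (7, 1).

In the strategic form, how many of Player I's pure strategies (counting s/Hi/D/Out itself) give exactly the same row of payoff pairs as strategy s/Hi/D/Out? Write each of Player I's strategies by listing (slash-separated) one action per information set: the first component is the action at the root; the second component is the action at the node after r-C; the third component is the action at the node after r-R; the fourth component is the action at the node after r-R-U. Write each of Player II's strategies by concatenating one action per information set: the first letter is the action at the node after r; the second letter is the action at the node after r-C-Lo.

Row for s/Hi/D/Out (columns Lw, Ly, Cw, Cy, Rw, Ry): (7,1) (7,1) (7,1) (7,1) (7,1) (7,1).
Under s/Hi/D/Out, Player I's choice at the node after r-C and at the node after r-R and at the node after r-R-U can never be reached regardless of what Player II does, so varying those choices leaves every outcome unchanged.
Holding the reachable choices fixed and varying the unreachable ones freely already gives 2 × 2 × 2 = 8 equivalent strategies.
No other strategy reproduces this row, so those 8 are the full class: s/Hi/D/In, s/Hi/D/Out, s/Hi/U/In, s/Hi/U/Out, s/Lo/D/In, s/Lo/D/Out, s/Lo/U/In, s/Lo/U/Out.

8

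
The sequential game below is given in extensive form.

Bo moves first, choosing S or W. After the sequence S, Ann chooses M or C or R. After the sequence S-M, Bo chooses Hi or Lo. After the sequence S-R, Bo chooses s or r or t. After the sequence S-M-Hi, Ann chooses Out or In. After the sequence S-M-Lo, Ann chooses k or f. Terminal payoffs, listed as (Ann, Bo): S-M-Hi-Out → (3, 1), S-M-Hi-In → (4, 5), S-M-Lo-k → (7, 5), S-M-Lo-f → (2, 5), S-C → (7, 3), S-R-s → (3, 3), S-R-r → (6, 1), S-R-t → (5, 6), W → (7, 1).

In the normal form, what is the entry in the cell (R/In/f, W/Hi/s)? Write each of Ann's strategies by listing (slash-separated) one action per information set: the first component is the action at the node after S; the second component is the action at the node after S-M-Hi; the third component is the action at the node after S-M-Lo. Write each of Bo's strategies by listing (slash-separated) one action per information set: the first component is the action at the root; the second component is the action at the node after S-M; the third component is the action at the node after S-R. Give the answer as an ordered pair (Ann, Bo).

(7, 1)

Trace the play path from the root:
  Bo plays W
→ terminal payoff (7, 1).
(Ann's choice at the node after S is never reached on this path, so it doesn't affect the outcome.)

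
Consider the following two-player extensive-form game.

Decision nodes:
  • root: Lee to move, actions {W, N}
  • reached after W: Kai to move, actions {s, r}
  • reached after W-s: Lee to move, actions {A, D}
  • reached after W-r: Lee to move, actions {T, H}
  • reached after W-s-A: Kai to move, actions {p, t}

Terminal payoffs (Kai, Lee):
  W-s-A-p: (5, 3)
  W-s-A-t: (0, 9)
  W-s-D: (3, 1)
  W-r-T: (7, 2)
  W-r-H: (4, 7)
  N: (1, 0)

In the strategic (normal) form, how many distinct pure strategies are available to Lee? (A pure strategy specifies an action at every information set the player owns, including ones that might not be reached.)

8

Lee owns the root with actions {W, N} — two choices.
Lee owns the node after W-s with actions {A, D} — two choices.
Lee owns the node after W-r with actions {T, H} — two choices.
A pure strategy fixes one action at each information set independently, so the count is the product 2 × 2 × 2 = 8.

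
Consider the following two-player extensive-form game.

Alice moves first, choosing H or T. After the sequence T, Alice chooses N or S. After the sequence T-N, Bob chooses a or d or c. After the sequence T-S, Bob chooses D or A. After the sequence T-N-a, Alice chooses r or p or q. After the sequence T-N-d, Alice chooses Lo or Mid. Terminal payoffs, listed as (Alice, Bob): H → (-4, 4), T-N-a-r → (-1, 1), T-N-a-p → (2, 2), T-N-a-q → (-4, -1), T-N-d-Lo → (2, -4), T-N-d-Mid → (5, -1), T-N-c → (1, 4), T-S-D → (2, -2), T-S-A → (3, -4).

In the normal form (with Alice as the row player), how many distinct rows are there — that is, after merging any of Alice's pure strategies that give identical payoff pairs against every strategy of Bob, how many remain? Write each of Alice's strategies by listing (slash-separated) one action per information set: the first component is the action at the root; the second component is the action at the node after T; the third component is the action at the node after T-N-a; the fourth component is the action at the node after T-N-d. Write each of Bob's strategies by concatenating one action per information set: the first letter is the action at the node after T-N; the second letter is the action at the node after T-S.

8

Alice has 24 pure strategies: H/N/r/Lo, H/N/r/Mid, H/N/p/Lo, H/N/p/Mid, H/N/q/Lo, H/N/q/Mid, H/S/r/Lo, H/S/r/Mid, H/S/p/Lo, H/S/p/Mid, H/S/q/Lo, H/S/q/Mid, T/N/r/Lo, T/N/r/Mid, T/N/p/Lo, T/N/p/Mid, T/N/q/Lo, T/N/q/Mid, T/S/r/Lo, T/S/r/Mid, T/S/p/Lo, T/S/p/Mid, T/S/q/Lo, T/S/q/Mid. Columns: aD, aA, dD, dA, cD, cA.
{H/N/r/Lo, H/N/r/Mid, H/N/p/Lo, H/N/p/Mid, H/N/q/Lo, H/N/q/Mid, H/S/r/Lo, H/S/r/Mid, H/S/p/Lo, H/S/p/Mid, H/S/q/Lo, H/S/q/Mid} → row (-4,4) (-4,4) (-4,4) (-4,4) (-4,4) (-4,4)
{T/N/r/Lo} → row (-1,1) (-1,1) (2,-4) (2,-4) (1,4) (1,4)
{T/N/r/Mid} → row (-1,1) (-1,1) (5,-1) (5,-1) (1,4) (1,4)
{T/N/p/Lo} → row (2,2) (2,2) (2,-4) (2,-4) (1,4) (1,4)
{T/N/p/Mid} → row (2,2) (2,2) (5,-1) (5,-1) (1,4) (1,4)
{T/N/q/Lo} → row (-4,-1) (-4,-1) (2,-4) (2,-4) (1,4) (1,4)
{T/N/q/Mid} → row (-4,-1) (-4,-1) (5,-1) (5,-1) (1,4) (1,4)
{T/S/r/Lo, T/S/r/Mid, T/S/p/Lo, T/S/p/Mid, T/S/q/Lo, T/S/q/Mid} → row (2,-2) (3,-4) (2,-2) (3,-4) (2,-2) (3,-4)
That's 8 distinct rows out of 24 strategies.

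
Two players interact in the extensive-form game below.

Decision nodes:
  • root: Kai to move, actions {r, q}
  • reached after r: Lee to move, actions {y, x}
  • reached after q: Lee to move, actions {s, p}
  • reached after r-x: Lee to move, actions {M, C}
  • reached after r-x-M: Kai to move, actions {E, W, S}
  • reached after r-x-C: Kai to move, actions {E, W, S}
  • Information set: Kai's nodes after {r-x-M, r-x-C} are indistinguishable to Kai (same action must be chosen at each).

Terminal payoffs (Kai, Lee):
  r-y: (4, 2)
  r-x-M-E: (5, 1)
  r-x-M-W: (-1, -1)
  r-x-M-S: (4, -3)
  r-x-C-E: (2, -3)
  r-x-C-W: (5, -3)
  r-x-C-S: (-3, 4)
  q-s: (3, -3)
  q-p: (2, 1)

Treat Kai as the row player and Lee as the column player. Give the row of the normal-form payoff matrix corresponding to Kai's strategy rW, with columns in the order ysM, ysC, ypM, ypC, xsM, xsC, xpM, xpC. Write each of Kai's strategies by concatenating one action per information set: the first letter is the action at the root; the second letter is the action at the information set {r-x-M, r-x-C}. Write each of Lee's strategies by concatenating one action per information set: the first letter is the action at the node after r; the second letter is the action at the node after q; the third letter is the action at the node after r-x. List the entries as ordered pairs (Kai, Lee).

(4,2) (4,2) (4,2) (4,2) (-1,-1) (5,-3) (-1,-1) (5,-3)

vs ysM: Kai plays r → Lee plays y at [r] → (4, 2)
vs ysC: Kai plays r → Lee plays y at [r] → (4, 2)
vs ypM: Kai plays r → Lee plays y at [r] → (4, 2)
vs ypC: Kai plays r → Lee plays y at [r] → (4, 2)
vs xsM: Kai plays r → Lee plays x at [r] → Lee plays M at [r-x] → Kai plays W at [r-x-M] → (-1, -1)
vs xsC: Kai plays r → Lee plays x at [r] → Lee plays C at [r-x] → Kai plays W at [r-x-C] → (5, -3)
vs xpM: Kai plays r → Lee plays x at [r] → Lee plays M at [r-x] → Kai plays W at [r-x-M] → (-1, -1)
vs xpC: Kai plays r → Lee plays x at [r] → Lee plays C at [r-x] → Kai plays W at [r-x-C] → (5, -3)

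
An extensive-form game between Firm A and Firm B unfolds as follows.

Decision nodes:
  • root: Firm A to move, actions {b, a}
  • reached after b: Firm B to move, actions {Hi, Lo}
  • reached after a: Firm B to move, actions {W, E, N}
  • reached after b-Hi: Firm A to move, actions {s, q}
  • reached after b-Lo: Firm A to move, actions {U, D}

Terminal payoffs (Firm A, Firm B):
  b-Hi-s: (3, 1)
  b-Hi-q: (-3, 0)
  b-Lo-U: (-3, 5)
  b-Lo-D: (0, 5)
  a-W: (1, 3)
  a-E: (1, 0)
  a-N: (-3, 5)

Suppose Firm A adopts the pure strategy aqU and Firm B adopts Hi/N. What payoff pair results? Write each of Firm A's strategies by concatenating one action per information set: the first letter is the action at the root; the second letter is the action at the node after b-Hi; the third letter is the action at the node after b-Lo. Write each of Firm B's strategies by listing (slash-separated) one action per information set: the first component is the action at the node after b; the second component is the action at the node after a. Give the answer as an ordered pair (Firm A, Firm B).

Trace the play path from the root:
  Firm A plays a
  Firm B plays N at [a]
→ terminal payoff (-3, 5).
(Firm A's choice at the node after b-Hi is never reached on this path, so it doesn't affect the outcome.)

(-3, 5)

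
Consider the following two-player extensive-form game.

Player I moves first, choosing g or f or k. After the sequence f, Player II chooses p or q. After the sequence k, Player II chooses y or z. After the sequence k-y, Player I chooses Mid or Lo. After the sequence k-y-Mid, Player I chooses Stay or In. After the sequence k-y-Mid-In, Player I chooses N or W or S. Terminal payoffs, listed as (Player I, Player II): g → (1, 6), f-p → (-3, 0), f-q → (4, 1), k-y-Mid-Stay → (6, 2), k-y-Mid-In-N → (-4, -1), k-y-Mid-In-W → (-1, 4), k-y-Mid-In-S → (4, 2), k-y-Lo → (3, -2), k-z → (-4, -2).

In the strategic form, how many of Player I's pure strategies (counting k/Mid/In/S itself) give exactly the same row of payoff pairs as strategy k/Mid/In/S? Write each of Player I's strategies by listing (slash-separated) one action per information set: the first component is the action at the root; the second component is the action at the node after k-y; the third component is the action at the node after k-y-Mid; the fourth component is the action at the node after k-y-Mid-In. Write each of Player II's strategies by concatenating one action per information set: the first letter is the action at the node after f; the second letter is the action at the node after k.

Row for k/Mid/In/S (columns py, pz, qy, qz): (4,2) (-4,-2) (4,2) (-4,-2).
Every one of Player I's information sets is on the play path for some reply by Player II when Player I follows k/Mid/In/S.
Changing the action at any of them therefore changes at least one column, so only k/Mid/In/S itself gives this row.

1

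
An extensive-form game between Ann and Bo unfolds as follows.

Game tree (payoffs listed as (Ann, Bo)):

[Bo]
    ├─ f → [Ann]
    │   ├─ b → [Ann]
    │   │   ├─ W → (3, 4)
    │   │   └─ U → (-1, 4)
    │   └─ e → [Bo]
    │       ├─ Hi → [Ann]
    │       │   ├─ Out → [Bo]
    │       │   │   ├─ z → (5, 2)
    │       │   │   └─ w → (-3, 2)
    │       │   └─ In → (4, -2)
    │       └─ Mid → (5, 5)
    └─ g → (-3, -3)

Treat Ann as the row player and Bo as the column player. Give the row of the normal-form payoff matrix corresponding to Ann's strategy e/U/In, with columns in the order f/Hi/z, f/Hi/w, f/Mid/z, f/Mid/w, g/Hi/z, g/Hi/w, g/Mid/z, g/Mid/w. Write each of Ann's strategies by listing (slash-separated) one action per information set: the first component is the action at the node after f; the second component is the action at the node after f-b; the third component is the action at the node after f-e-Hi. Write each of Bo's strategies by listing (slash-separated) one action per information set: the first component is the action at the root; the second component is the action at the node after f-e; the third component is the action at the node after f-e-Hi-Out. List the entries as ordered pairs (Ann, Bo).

(4,-2) (4,-2) (5,5) (5,5) (-3,-3) (-3,-3) (-3,-3) (-3,-3)

vs f/Hi/z: Bo plays f → Ann plays e at [f] → Bo plays Hi at [f-e] → Ann plays In at [f-e-Hi] → (4, -2)
vs f/Hi/w: Bo plays f → Ann plays e at [f] → Bo plays Hi at [f-e] → Ann plays In at [f-e-Hi] → (4, -2)
vs f/Mid/z: Bo plays f → Ann plays e at [f] → Bo plays Mid at [f-e] → (5, 5)
vs f/Mid/w: Bo plays f → Ann plays e at [f] → Bo plays Mid at [f-e] → (5, 5)
vs g/Hi/z: Bo plays g → (-3, -3)
vs g/Hi/w: Bo plays g → (-3, -3)
vs g/Mid/z: Bo plays g → (-3, -3)
vs g/Mid/w: Bo plays g → (-3, -3)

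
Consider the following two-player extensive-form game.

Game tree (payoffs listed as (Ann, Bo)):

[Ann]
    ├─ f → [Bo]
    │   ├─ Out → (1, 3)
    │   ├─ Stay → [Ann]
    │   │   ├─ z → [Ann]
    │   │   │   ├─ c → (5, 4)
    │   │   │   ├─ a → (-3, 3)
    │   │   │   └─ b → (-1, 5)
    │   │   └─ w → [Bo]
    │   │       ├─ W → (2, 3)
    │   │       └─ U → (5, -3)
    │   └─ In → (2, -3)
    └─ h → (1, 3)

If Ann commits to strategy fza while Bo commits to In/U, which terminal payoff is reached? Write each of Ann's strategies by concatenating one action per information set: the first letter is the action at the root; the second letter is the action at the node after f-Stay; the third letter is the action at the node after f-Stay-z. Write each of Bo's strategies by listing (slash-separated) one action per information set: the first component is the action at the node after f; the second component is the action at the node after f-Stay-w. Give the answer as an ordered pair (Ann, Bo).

(2, -3)

Trace the play path from the root:
  Ann plays f
  Bo plays In at [f]
→ terminal payoff (2, -3).
(Ann's choice at the node after f-Stay is never reached on this path, so it doesn't affect the outcome.)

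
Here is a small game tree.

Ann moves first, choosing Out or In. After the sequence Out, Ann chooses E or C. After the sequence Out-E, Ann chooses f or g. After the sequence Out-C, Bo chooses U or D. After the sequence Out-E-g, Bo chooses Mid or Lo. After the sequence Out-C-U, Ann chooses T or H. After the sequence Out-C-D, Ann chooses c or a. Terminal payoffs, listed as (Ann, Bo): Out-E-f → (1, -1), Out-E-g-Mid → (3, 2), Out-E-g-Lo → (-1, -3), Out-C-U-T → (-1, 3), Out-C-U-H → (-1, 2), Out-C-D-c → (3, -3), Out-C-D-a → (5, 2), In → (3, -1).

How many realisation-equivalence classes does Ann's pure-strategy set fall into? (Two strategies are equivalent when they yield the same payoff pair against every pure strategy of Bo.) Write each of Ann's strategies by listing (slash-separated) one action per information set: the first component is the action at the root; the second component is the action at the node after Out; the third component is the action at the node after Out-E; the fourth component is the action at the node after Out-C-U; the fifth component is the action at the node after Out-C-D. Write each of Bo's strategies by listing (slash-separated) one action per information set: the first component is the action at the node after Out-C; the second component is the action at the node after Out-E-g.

7

Ann has 32 pure strategies: Out/E/f/T/c, Out/E/f/T/a, Out/E/f/H/c, Out/E/f/H/a, Out/E/g/T/c, Out/E/g/T/a, Out/E/g/H/c, Out/E/g/H/a, Out/C/f/T/c, Out/C/f/T/a, Out/C/f/H/c, Out/C/f/H/a, Out/C/g/T/c, Out/C/g/T/a, Out/C/g/H/c, Out/C/g/H/a, In/E/f/T/c, In/E/f/T/a, In/E/f/H/c, In/E/f/H/a, In/E/g/T/c, In/E/g/T/a, In/E/g/H/c, In/E/g/H/a, In/C/f/T/c, In/C/f/T/a, In/C/f/H/c, In/C/f/H/a, In/C/g/T/c, In/C/g/T/a, In/C/g/H/c, In/C/g/H/a. Columns: U/Mid, U/Lo, D/Mid, D/Lo.
{Out/E/f/T/c, Out/E/f/T/a, Out/E/f/H/c, Out/E/f/H/a} → row (1,-1) (1,-1) (1,-1) (1,-1)
{Out/E/g/T/c, Out/E/g/T/a, Out/E/g/H/c, Out/E/g/H/a} → row (3,2) (-1,-3) (3,2) (-1,-3)
{Out/C/f/T/c, Out/C/g/T/c} → row (-1,3) (-1,3) (3,-3) (3,-3)
{Out/C/f/T/a, Out/C/g/T/a} → row (-1,3) (-1,3) (5,2) (5,2)
{Out/C/f/H/c, Out/C/g/H/c} → row (-1,2) (-1,2) (3,-3) (3,-3)
{Out/C/f/H/a, Out/C/g/H/a} → row (-1,2) (-1,2) (5,2) (5,2)
{In/E/f/T/c, In/E/f/T/a, In/E/f/H/c, In/E/f/H/a, In/E/g/T/c, In/E/g/T/a, In/E/g/H/c, In/E/g/H/a, In/C/f/T/c, In/C/f/T/a, In/C/f/H/c, In/C/f/H/a, In/C/g/T/c, In/C/g/T/a, In/C/g/H/c, In/C/g/H/a} → row (3,-1) (3,-1) (3,-1) (3,-1)
That's 7 distinct rows out of 32 strategies.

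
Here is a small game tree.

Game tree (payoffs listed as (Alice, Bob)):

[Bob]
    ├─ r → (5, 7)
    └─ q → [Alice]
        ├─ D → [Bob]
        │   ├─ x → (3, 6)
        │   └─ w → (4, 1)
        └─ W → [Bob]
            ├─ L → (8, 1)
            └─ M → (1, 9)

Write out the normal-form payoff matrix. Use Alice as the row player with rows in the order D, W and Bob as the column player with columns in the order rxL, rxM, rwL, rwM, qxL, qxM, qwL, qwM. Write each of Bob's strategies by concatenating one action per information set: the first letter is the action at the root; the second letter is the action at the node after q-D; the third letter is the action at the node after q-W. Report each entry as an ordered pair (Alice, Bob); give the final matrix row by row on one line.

D: (5,7) (5,7) (5,7) (5,7) (3,6) (3,6) (4,1) (4,1) | W: (5,7) (5,7) (5,7) (5,7) (8,1) (1,9) (8,1) (1,9)

Row D: rxL→(5,7), rxM→(5,7), rwL→(5,7), rwM→(5,7), qxL→(3,6), qxM→(3,6), qwL→(4,1), qwM→(4,1)
Row W: rxL→(5,7), rxM→(5,7), rwL→(5,7), rwM→(5,7), qxL→(8,1), qxM→(1,9), qwL→(8,1), qwM→(1,9)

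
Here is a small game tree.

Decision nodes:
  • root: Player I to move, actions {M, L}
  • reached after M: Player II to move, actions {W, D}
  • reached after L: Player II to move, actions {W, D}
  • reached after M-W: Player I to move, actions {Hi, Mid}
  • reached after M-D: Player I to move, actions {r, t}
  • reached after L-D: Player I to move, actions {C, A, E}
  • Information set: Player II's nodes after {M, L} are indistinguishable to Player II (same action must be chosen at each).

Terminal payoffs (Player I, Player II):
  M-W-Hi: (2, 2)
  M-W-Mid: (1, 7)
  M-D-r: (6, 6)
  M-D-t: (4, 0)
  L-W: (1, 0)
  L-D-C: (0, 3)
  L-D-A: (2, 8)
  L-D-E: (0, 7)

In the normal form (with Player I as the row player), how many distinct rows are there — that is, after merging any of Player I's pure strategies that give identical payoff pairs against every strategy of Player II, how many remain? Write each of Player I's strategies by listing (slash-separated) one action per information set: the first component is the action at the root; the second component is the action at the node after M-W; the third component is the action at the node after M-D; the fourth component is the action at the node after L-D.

Player I has 24 pure strategies: M/Hi/r/C, M/Hi/r/A, M/Hi/r/E, M/Hi/t/C, M/Hi/t/A, M/Hi/t/E, M/Mid/r/C, M/Mid/r/A, M/Mid/r/E, M/Mid/t/C, M/Mid/t/A, M/Mid/t/E, L/Hi/r/C, L/Hi/r/A, L/Hi/r/E, L/Hi/t/C, L/Hi/t/A, L/Hi/t/E, L/Mid/r/C, L/Mid/r/A, L/Mid/r/E, L/Mid/t/C, L/Mid/t/A, L/Mid/t/E. Columns: W, D.
{M/Hi/r/C, M/Hi/r/A, M/Hi/r/E} → row (2,2) (6,6)
{M/Hi/t/C, M/Hi/t/A, M/Hi/t/E} → row (2,2) (4,0)
{M/Mid/r/C, M/Mid/r/A, M/Mid/r/E} → row (1,7) (6,6)
{M/Mid/t/C, M/Mid/t/A, M/Mid/t/E} → row (1,7) (4,0)
{L/Hi/r/C, L/Hi/t/C, L/Mid/r/C, L/Mid/t/C} → row (1,0) (0,3)
{L/Hi/r/A, L/Hi/t/A, L/Mid/r/A, L/Mid/t/A} → row (1,0) (2,8)
{L/Hi/r/E, L/Hi/t/E, L/Mid/r/E, L/Mid/t/E} → row (1,0) (0,7)
That's 7 distinct rows out of 24 strategies.

7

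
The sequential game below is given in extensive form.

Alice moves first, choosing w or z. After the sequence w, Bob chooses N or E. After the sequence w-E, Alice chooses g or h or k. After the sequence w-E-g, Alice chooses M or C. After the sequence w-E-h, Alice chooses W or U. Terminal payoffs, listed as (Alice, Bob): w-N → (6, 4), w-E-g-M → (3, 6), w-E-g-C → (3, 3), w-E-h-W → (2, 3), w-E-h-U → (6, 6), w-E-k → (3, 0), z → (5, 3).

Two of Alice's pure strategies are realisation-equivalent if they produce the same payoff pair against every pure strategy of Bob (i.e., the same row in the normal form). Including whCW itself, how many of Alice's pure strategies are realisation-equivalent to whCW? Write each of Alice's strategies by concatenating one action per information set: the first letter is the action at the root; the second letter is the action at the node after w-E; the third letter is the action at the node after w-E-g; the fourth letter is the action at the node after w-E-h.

Row for whCW (columns N, E): (6,4) (2,3).
Under whCW, Alice's choice at the node after w-E-g can never be reached regardless of what Bob does, so varying those choices leaves every outcome unchanged.
Holding the reachable choices fixed and varying the unreachable one freely already gives 2 equivalent strategies.
No other strategy reproduces this row, so those 2 are the full class: whMW, whCW.

2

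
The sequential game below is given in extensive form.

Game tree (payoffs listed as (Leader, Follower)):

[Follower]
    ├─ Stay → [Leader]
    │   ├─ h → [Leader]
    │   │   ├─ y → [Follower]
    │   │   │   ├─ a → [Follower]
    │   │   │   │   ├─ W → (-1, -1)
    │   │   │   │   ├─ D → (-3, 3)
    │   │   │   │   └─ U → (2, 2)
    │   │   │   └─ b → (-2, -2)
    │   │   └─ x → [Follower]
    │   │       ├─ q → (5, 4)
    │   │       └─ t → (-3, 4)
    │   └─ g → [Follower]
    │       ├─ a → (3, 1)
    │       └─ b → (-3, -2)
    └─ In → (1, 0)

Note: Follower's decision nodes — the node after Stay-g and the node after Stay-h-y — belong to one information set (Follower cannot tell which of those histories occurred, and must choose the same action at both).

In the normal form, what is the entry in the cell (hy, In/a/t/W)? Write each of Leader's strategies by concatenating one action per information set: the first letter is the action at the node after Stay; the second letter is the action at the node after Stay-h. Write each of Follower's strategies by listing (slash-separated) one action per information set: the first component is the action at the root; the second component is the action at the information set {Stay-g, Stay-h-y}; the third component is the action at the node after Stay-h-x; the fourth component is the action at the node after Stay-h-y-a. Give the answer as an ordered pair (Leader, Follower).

Trace the play path from the root:
  Follower plays In
→ terminal payoff (1, 0).
(Leader's choice at the node after Stay is never reached on this path, so it doesn't affect the outcome.)

(1, 0)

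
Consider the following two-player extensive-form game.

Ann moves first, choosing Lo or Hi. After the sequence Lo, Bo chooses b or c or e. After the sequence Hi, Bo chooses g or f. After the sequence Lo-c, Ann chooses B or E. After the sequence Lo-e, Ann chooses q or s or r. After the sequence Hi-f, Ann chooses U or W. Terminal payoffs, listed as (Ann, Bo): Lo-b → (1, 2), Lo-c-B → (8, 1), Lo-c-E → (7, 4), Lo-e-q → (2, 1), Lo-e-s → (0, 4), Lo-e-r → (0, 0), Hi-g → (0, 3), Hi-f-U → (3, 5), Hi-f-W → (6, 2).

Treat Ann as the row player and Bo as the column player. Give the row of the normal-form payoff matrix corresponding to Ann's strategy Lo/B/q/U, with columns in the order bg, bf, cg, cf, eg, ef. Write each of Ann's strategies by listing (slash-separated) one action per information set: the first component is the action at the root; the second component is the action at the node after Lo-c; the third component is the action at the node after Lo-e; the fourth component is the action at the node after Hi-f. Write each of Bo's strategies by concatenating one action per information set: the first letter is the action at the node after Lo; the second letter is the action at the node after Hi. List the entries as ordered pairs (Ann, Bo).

vs bg: Ann plays Lo → Bo plays b at [Lo] → (1, 2)
vs bf: Ann plays Lo → Bo plays b at [Lo] → (1, 2)
vs cg: Ann plays Lo → Bo plays c at [Lo] → Ann plays B at [Lo-c] → (8, 1)
vs cf: Ann plays Lo → Bo plays c at [Lo] → Ann plays B at [Lo-c] → (8, 1)
vs eg: Ann plays Lo → Bo plays e at [Lo] → Ann plays q at [Lo-e] → (2, 1)
vs ef: Ann plays Lo → Bo plays e at [Lo] → Ann plays q at [Lo-e] → (2, 1)

(1,2) (1,2) (8,1) (8,1) (2,1) (2,1)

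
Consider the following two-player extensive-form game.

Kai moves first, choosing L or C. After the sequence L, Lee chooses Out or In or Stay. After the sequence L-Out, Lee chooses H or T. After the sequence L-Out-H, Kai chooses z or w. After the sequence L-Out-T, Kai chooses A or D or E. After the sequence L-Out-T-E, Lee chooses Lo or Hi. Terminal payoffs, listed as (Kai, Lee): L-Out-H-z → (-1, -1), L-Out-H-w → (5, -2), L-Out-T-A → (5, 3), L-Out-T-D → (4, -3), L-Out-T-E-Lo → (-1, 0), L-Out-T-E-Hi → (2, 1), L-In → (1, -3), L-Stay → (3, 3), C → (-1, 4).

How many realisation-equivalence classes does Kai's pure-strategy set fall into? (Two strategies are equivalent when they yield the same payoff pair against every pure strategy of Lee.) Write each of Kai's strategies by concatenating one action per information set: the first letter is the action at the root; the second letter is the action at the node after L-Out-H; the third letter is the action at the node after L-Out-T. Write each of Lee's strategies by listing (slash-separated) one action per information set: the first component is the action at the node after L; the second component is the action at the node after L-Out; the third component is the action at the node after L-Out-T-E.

Kai has 12 pure strategies: LzA, LzD, LzE, LwA, LwD, LwE, CzA, CzD, CzE, CwA, CwD, CwE. Columns: Out/H/Lo, Out/H/Hi, Out/T/Lo, Out/T/Hi, In/H/Lo, In/H/Hi, In/T/Lo, In/T/Hi, Stay/H/Lo, Stay/H/Hi, Stay/T/Lo, Stay/T/Hi.
{LzA} → row (-1,-1) (-1,-1) (5,3) (5,3) (1,-3) (1,-3) (1,-3) (1,-3) (3,3) (3,3) (3,3) (3,3)
{LzD} → row (-1,-1) (-1,-1) (4,-3) (4,-3) (1,-3) (1,-3) (1,-3) (1,-3) (3,3) (3,3) (3,3) (3,3)
{LzE} → row (-1,-1) (-1,-1) (-1,0) (2,1) (1,-3) (1,-3) (1,-3) (1,-3) (3,3) (3,3) (3,3) (3,3)
{LwA} → row (5,-2) (5,-2) (5,3) (5,3) (1,-3) (1,-3) (1,-3) (1,-3) (3,3) (3,3) (3,3) (3,3)
{LwD} → row (5,-2) (5,-2) (4,-3) (4,-3) (1,-3) (1,-3) (1,-3) (1,-3) (3,3) (3,3) (3,3) (3,3)
{LwE} → row (5,-2) (5,-2) (-1,0) (2,1) (1,-3) (1,-3) (1,-3) (1,-3) (3,3) (3,3) (3,3) (3,3)
{CzA, CzD, CzE, CwA, CwD, CwE} → row (-1,4) (-1,4) (-1,4) (-1,4) (-1,4) (-1,4) (-1,4) (-1,4) (-1,4) (-1,4) (-1,4) (-1,4)
That's 7 distinct rows out of 12 strategies.

7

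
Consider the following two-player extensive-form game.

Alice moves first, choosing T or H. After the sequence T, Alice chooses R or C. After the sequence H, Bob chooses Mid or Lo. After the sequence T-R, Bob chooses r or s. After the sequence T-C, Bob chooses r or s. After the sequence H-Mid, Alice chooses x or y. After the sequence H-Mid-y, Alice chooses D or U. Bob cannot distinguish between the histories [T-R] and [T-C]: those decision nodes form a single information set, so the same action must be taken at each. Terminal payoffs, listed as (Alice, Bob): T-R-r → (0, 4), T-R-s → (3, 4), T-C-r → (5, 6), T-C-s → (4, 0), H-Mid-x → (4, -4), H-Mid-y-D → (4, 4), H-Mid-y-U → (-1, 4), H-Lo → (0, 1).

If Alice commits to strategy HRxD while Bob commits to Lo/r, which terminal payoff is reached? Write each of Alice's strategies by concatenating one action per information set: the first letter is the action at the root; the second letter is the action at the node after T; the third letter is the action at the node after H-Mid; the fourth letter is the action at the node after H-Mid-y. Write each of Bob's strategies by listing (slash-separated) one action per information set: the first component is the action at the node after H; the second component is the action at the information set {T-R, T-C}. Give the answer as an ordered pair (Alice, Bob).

(0, 1)

Trace the play path from the root:
  Alice plays H
  Bob plays Lo at [H]
→ terminal payoff (0, 1).
(Alice's choice at the node after T is never reached on this path, so it doesn't affect the outcome.)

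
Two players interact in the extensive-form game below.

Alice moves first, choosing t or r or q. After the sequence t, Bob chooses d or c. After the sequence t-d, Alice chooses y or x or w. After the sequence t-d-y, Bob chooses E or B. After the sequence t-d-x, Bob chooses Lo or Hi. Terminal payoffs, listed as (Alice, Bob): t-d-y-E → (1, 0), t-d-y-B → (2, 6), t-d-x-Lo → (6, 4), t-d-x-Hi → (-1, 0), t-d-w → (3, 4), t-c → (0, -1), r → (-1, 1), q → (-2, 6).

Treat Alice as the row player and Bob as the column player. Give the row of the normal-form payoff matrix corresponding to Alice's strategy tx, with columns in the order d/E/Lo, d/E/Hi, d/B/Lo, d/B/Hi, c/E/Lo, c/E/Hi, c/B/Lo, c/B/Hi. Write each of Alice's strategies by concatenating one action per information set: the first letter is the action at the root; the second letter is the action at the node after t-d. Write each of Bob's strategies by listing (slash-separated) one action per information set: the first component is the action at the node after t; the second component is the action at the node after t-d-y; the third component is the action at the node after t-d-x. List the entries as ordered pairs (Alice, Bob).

vs d/E/Lo: Alice plays t → Bob plays d at [t] → Alice plays x at [t-d] → Bob plays Lo at [t-d-x] → (6, 4)
vs d/E/Hi: Alice plays t → Bob plays d at [t] → Alice plays x at [t-d] → Bob plays Hi at [t-d-x] → (-1, 0)
vs d/B/Lo: Alice plays t → Bob plays d at [t] → Alice plays x at [t-d] → Bob plays Lo at [t-d-x] → (6, 4)
vs d/B/Hi: Alice plays t → Bob plays d at [t] → Alice plays x at [t-d] → Bob plays Hi at [t-d-x] → (-1, 0)
vs c/E/Lo: Alice plays t → Bob plays c at [t] → (0, -1)
vs c/E/Hi: Alice plays t → Bob plays c at [t] → (0, -1)
vs c/B/Lo: Alice plays t → Bob plays c at [t] → (0, -1)
vs c/B/Hi: Alice plays t → Bob plays c at [t] → (0, -1)

(6,4) (-1,0) (6,4) (-1,0) (0,-1) (0,-1) (0,-1) (0,-1)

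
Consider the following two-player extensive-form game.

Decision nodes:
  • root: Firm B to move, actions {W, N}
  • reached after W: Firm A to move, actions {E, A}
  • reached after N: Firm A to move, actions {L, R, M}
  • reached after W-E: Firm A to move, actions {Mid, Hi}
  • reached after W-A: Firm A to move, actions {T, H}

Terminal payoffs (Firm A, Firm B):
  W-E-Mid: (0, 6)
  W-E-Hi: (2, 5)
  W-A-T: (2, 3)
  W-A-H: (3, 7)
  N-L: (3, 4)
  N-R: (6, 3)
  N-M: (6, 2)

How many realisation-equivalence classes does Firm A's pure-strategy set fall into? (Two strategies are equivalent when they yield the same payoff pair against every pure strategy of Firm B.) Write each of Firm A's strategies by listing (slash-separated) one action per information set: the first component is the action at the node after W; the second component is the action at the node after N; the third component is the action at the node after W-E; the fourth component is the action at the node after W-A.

12

Firm A has 24 pure strategies: E/L/Mid/T, E/L/Mid/H, E/L/Hi/T, E/L/Hi/H, E/R/Mid/T, E/R/Mid/H, E/R/Hi/T, E/R/Hi/H, E/M/Mid/T, E/M/Mid/H, E/M/Hi/T, E/M/Hi/H, A/L/Mid/T, A/L/Mid/H, A/L/Hi/T, A/L/Hi/H, A/R/Mid/T, A/R/Mid/H, A/R/Hi/T, A/R/Hi/H, A/M/Mid/T, A/M/Mid/H, A/M/Hi/T, A/M/Hi/H. Columns: W, N.
{E/L/Mid/T, E/L/Mid/H} → row (0,6) (3,4)
{E/L/Hi/T, E/L/Hi/H} → row (2,5) (3,4)
{E/R/Mid/T, E/R/Mid/H} → row (0,6) (6,3)
{E/R/Hi/T, E/R/Hi/H} → row (2,5) (6,3)
{E/M/Mid/T, E/M/Mid/H} → row (0,6) (6,2)
{E/M/Hi/T, E/M/Hi/H} → row (2,5) (6,2)
{A/L/Mid/T, A/L/Hi/T} → row (2,3) (3,4)
{A/L/Mid/H, A/L/Hi/H} → row (3,7) (3,4)
{A/R/Mid/T, A/R/Hi/T} → row (2,3) (6,3)
{A/R/Mid/H, A/R/Hi/H} → row (3,7) (6,3)
{A/M/Mid/T, A/M/Hi/T} → row (2,3) (6,2)
{A/M/Mid/H, A/M/Hi/H} → row (3,7) (6,2)
That's 12 distinct rows out of 24 strategies.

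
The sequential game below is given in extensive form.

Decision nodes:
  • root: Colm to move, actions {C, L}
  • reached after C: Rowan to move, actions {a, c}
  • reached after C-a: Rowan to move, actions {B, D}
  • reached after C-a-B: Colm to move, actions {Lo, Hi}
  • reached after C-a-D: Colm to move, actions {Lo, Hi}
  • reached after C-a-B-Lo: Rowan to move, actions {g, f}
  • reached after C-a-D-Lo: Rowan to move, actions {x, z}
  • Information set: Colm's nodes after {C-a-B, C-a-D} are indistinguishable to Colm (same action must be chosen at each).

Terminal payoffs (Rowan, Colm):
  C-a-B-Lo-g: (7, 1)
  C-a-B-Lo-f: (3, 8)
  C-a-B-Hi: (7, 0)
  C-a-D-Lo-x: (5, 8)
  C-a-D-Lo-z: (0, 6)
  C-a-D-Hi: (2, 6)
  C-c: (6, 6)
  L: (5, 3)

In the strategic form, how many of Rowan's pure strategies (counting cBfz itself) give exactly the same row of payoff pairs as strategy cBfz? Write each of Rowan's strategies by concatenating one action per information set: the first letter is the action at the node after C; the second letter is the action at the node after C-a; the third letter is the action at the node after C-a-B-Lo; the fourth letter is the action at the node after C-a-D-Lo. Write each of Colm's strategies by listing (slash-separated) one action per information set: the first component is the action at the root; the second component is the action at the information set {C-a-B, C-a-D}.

Row for cBfz (columns C/Lo, C/Hi, L/Lo, L/Hi): (6,6) (6,6) (5,3) (5,3).
Under cBfz, Rowan's choice at the node after C-a and at the node after C-a-B-Lo and at the node after C-a-D-Lo can never be reached regardless of what Colm does, so varying those choices leaves every outcome unchanged.
Holding the reachable choices fixed and varying the unreachable ones freely already gives 2 × 2 × 2 = 8 equivalent strategies.
No other strategy reproduces this row, so those 8 are the full class: cBgx, cBgz, cBfx, cBfz, cDgx, cDgz, cDfx, cDfz.

8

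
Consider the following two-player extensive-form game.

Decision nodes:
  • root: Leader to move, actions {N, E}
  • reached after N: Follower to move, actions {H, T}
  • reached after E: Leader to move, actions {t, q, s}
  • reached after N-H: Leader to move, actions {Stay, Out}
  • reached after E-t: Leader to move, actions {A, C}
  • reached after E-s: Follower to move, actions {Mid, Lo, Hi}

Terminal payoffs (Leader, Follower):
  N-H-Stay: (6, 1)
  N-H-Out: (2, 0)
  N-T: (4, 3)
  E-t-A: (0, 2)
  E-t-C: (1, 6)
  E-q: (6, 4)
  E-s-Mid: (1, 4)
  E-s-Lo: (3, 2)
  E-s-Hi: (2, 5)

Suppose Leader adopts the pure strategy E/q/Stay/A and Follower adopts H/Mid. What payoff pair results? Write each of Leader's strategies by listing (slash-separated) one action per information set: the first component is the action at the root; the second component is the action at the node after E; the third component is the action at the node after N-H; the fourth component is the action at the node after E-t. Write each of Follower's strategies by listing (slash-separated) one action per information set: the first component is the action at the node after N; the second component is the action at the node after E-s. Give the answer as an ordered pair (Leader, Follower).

Trace the play path from the root:
  Leader plays E
  Leader plays q at [E]
→ terminal payoff (6, 4).
(Leader's choice at the node after N-H is never reached on this path, so it doesn't affect the outcome.)

(6, 4)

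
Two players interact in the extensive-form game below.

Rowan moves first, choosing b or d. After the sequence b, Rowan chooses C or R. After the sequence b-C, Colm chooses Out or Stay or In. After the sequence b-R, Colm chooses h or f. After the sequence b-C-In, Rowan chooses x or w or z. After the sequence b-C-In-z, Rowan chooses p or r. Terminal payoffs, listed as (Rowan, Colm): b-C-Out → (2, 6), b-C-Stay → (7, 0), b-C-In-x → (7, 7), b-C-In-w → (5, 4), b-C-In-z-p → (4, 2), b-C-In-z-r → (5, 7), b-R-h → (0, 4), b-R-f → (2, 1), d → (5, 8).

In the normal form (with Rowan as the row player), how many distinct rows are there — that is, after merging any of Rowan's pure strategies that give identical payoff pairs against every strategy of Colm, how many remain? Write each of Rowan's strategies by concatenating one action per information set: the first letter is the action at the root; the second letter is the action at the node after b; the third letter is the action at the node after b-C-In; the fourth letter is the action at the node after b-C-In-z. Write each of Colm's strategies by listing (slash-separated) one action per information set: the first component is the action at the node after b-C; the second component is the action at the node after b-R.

6

Rowan has 24 pure strategies: bCxp, bCxr, bCwp, bCwr, bCzp, bCzr, bRxp, bRxr, bRwp, bRwr, bRzp, bRzr, dCxp, dCxr, dCwp, dCwr, dCzp, dCzr, dRxp, dRxr, dRwp, dRwr, dRzp, dRzr. Columns: Out/h, Out/f, Stay/h, Stay/f, In/h, In/f.
{bCxp, bCxr} → row (2,6) (2,6) (7,0) (7,0) (7,7) (7,7)
{bCwp, bCwr} → row (2,6) (2,6) (7,0) (7,0) (5,4) (5,4)
{bCzp} → row (2,6) (2,6) (7,0) (7,0) (4,2) (4,2)
{bCzr} → row (2,6) (2,6) (7,0) (7,0) (5,7) (5,7)
{bRxp, bRxr, bRwp, bRwr, bRzp, bRzr} → row (0,4) (2,1) (0,4) (2,1) (0,4) (2,1)
{dCxp, dCxr, dCwp, dCwr, dCzp, dCzr, dRxp, dRxr, dRwp, dRwr, dRzp, dRzr} → row (5,8) (5,8) (5,8) (5,8) (5,8) (5,8)
That's 6 distinct rows out of 24 strategies.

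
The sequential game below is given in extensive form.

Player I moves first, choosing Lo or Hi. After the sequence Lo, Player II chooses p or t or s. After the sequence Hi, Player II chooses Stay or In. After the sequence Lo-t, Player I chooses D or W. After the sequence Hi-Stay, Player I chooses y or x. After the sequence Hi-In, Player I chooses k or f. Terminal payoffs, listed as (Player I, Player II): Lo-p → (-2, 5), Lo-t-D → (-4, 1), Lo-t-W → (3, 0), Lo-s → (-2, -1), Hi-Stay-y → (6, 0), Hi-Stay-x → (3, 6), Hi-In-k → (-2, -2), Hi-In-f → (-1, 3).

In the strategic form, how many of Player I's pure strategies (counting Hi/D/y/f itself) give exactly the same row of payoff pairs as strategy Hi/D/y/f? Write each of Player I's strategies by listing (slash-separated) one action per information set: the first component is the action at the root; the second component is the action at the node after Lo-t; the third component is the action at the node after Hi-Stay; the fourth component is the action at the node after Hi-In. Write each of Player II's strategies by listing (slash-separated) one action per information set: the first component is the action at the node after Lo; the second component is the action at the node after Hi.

Row for Hi/D/y/f (columns p/Stay, p/In, t/Stay, t/In, s/Stay, s/In): (6,0) (-1,3) (6,0) (-1,3) (6,0) (-1,3).
Under Hi/D/y/f, Player I's choice at the node after Lo-t can never be reached regardless of what Player II does, so varying those choices leaves every outcome unchanged.
Holding the reachable choices fixed and varying the unreachable one freely already gives 2 equivalent strategies.
No other strategy reproduces this row, so those 2 are the full class: Hi/D/y/f, Hi/W/y/f.

2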